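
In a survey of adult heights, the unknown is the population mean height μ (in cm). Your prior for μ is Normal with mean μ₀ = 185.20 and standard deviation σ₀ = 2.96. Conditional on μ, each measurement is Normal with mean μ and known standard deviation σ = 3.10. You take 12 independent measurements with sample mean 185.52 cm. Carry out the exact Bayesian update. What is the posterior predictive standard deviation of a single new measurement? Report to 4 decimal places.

For Normal data with known variance σ², a Normal(μ₀, σ₀²) prior on μ is conjugate. Posterior precision = 1/σ₀² + n/σ²; posterior mean is the precision-weighted average of μ₀ and x̄.
σ₀² = 2.96² = 8.7616, σ² = 3.10² = 9.61; σ² + n·σ₀² = 9.61 + 12·8.7616 = 114.7492.
Posterior precision = 1/σ₀² + n/σ² = 1/8.7616 + 12/9.61 = (σ² + n·σ₀²)/(σ₀²σ²) = 114.7492/(8.7616·9.61); posterior variance σₙ² = σ₀²σ²/(σ² + n·σ₀²) = 8.7616·9.61/114.7492 = 0.733765.
Predictive variance for one new observation = σₙ² + σ² = 8.7616·9.61/114.7492 + 9.61 = σ²·(σ₀² + 114.7492)/114.7492 = 9.61·123.5108/114.7492 = 10.343765; SD = √(9.61·123.5108/114.7492) = 3.2162.

3.2162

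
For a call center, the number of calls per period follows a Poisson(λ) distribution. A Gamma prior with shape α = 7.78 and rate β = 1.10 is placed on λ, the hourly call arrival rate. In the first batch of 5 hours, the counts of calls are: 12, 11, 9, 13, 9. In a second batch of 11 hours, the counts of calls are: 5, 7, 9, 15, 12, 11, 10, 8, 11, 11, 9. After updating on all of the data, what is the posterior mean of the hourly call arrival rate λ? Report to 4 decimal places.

9.9287

With a Gamma(shape α, rate β) prior, the Poisson likelihood is conjugate: the posterior is Gamma(α + ΣXᵢ, β + n).
Batch 1: sum of counts S = 54 over n = 5 hours.
After batch 1: Gamma(α+S, β+n) = Gamma(7.78+54, 1.10+5) = Gamma(61.78, 6.10).
Batch 2: sum of counts S = 108 over n = 11 hours.
After batch 2: Gamma(α+S, β+n) = Gamma(61.78+108, 6.10+11) = Gamma(169.78, 17.10).
Posterior mean = α/β = 169.78/17.10 = 9.9287.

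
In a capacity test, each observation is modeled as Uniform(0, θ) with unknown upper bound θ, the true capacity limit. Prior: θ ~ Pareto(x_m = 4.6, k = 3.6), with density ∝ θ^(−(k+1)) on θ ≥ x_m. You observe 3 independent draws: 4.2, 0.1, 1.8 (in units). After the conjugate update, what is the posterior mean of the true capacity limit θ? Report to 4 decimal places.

A Pareto(scale x_m, shape k) prior on the upper bound θ of Uniform(0, θ) is conjugate: posterior is Pareto(max(x_m, max xᵢ), k + n).
Sample maximum = 4.2; prior scale x_m = 4.6 → posterior scale = max = 4.6.
Posterior shape = 3.6 + 3 = 6.6.
E[θ|data] = k·x_m/(k−1) = 6.6·4.6/5.6 = 5.4214.

5.4214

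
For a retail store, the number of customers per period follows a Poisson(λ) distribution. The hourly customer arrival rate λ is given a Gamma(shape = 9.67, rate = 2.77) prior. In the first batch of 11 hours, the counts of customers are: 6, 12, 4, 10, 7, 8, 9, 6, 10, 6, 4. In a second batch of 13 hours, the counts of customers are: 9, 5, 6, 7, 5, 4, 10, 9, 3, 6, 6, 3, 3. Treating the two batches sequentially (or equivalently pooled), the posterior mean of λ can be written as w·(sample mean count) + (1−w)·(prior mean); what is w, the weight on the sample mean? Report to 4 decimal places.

With a Gamma(shape α, rate β) prior, the Poisson likelihood is conjugate: the posterior is Gamma(α + ΣXᵢ, β + n).
Total number of hours: n = 11 + 13 = 24.
Posterior mean = (α₀+S)/(β₀+n) = [n/(β₀+n)]·(S/n) + [β₀/(β₀+n)]·(α₀/β₀), so only n and β₀ enter the weight.
Weight on data w = n/(β₀+n) = 24/(2.77+24) = 24/26.77 = 0.8965.

0.8965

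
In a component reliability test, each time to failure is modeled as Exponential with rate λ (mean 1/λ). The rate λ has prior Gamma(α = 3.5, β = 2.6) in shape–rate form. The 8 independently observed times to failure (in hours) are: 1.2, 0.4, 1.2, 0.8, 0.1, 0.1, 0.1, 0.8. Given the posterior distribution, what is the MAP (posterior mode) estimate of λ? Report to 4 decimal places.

With a Gamma(shape α, rate β) prior on the exponential rate λ, the posterior after n observations with total T = Σxᵢ is Gamma(α+n, β+T).
Sum of observations T = 4.7 hours; n = 8.
Posterior: Gamma(3.5+8, 2.6+4.7) = Gamma(11.5, 7.3).
Mode = (α−1)/β = 1.4384.

1.4384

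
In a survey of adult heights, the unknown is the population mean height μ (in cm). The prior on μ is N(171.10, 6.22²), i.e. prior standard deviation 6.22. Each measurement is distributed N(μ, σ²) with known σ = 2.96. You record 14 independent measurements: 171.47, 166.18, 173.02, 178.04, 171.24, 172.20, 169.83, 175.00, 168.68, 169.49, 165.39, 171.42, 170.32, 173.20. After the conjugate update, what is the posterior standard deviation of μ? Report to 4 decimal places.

For Normal data with known variance σ², a Normal(μ₀, σ₀²) prior on μ is conjugate. Posterior precision = 1/σ₀² + n/σ²; posterior mean is the precision-weighted average of μ₀ and x̄.
σ₀² = 6.22² = 38.6884, σ² = 2.96² = 8.7616; σ² + n·σ₀² = 8.7616 + 14·38.6884 = 550.3992.
Posterior precision = 1/σ₀² + n/σ² = 1/38.6884 + 14/8.7616 = (σ² + n·σ₀²)/(σ₀²σ²) = 550.3992/(38.6884·8.7616); posterior variance σₙ² = σ₀²σ²/(σ² + n·σ₀²) = 38.6884·8.7616/550.3992 = 0.615866.
Posterior SD = √σₙ² = √(38.6884·8.7616/550.3992) = 0.7848.

0.7848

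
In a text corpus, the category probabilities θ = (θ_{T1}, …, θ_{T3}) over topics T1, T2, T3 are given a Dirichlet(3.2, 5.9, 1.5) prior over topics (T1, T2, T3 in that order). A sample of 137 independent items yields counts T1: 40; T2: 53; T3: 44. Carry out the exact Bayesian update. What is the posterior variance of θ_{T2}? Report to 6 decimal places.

The Dirichlet prior is conjugate to the Multinomial likelihood: each posterior αⱼ = prior αⱼ + observed count nⱼ.
Posterior concentration: (43.2, 58.9, 45.5), total = 147.6.
Var[θ_j] = α_j(Σα−α_j)/((Σα)²(Σα+1)) = 58.9·88.7/(147.6²·148.6) = 0.001614.

0.001614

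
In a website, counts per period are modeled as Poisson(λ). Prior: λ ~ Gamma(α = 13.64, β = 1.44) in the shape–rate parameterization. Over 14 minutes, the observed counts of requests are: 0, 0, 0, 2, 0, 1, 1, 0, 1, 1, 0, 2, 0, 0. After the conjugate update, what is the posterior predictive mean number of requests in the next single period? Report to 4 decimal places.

With a Gamma(shape α, rate β) prior, the Poisson likelihood is conjugate: the posterior is Gamma(α + ΣXᵢ, β + n).
Sum of counts S = 8 over n = 14 minutes.
Posterior: Gamma(α+S, β+n) = Gamma(13.64+8, 1.44+14) = Gamma(21.64, 15.44).
The predictive distribution for one future period is NegBinom with mean α/β = 1.4016.

1.4016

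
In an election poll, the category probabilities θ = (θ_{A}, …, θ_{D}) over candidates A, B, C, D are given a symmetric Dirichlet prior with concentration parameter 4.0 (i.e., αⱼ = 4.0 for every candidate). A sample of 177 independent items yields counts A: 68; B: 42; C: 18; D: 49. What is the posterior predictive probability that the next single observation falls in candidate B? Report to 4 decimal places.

0.2383

The Dirichlet prior is conjugate to the Multinomial likelihood: each posterior αⱼ = prior αⱼ + observed count nⱼ.
Posterior concentration: (72.0, 46.0, 22.0, 53.0), total = 193.0.
P(next = B | data) = α_{B}/Σα = 0.2383.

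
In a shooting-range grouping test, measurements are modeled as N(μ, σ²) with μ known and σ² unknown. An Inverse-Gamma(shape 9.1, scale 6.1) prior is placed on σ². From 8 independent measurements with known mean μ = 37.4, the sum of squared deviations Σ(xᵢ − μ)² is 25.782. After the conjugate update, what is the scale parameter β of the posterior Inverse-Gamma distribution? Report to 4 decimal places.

18.9910

With known mean μ and an Inverse-Gamma(α, β) prior on σ², the Normal likelihood is conjugate: posterior is Inv-Gamma(α + n/2, β + Σ(xᵢ−μ)²/2).
Posterior: Inv-Gamma(9.1 + 8/2, 6.1 + 25.782/2) = Inv-Gamma(13.10, 18.9910).
Posterior β = 18.9910.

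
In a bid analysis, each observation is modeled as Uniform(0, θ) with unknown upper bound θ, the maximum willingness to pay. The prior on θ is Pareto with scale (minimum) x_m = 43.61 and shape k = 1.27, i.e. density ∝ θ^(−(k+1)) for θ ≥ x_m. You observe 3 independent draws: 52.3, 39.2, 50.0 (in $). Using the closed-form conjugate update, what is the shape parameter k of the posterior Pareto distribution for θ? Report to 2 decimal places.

A Pareto(scale x_m, shape k) prior on the upper bound θ of Uniform(0, θ) is conjugate: posterior is Pareto(max(x_m, max xᵢ), k + n).
Sample maximum = 52.3; prior scale x_m = 43.61 → posterior scale = max = 52.30.
Posterior shape = 1.27 + 3 = 4.27.
Posterior shape k = 4.27.

4.27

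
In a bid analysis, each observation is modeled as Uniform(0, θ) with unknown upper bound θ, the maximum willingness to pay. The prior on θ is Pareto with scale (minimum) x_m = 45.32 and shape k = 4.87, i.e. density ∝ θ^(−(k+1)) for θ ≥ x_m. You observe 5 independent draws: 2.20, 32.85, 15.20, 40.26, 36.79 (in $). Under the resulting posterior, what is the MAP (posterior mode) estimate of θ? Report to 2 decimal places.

45.32

A Pareto(scale x_m, shape k) prior on the upper bound θ of Uniform(0, θ) is conjugate: posterior is Pareto(max(x_m, max xᵢ), k + n).
Sample maximum = 40.26; prior scale x_m = 45.32 → posterior scale = max = 45.32.
Posterior shape = 4.87 + 5 = 9.87.
The Pareto density is decreasing on [x_m, ∞), so the mode is x_m = 45.32.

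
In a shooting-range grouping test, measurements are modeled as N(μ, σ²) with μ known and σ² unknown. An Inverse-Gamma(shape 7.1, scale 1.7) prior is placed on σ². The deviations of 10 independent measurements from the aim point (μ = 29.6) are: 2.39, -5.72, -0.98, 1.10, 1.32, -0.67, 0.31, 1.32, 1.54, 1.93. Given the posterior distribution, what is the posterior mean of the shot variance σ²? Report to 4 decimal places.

With known mean μ and an Inverse-Gamma(α, β) prior on σ², the Normal likelihood is conjugate: posterior is Inv-Gamma(α + n/2, β + Σ(xᵢ−μ)²/2).
Σ(xᵢ−μ)² = (2.39)² + (-5.72)² + (-0.98)² + (1.10)² + (1.32)² + (-0.67)² + (0.31)² + (1.32)² + (1.54)² + (1.93)² = 50.7272.
Posterior: Inv-Gamma(7.1 + 10/2, 1.7 + 50.7272/2) = Inv-Gamma(12.10, 27.06360).
E[σ²|data] = β/(α−1) = 27.06360/11.10 = 2.4382.

2.4382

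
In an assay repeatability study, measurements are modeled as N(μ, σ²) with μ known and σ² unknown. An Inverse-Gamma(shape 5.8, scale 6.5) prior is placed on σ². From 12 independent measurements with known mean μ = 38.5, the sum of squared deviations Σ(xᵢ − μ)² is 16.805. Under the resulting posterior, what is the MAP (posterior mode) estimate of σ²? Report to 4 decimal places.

1.1643

With known mean μ and an Inverse-Gamma(α, β) prior on σ², the Normal likelihood is conjugate: posterior is Inv-Gamma(α + n/2, β + Σ(xᵢ−μ)²/2).
Posterior: Inv-Gamma(5.8 + 12/2, 6.5 + 16.805/2) = Inv-Gamma(11.80, 14.9025).
Mode = β/(α+1) = 14.9025/12.80 = 1.1643.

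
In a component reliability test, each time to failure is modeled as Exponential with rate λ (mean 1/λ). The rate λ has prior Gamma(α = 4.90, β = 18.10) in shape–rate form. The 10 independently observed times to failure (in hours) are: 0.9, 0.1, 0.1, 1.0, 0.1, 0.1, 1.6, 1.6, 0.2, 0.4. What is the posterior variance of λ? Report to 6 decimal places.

0.025442

With a Gamma(shape α, rate β) prior on the exponential rate λ, the posterior after n observations with total T = Σxᵢ is Gamma(α+n, β+T).
Sum of observations T = 6.1 hours; n = 10.
Posterior: Gamma(4.90+10, 18.10+6.1) = Gamma(14.90, 24.20).
Var = α/β² = 0.025442.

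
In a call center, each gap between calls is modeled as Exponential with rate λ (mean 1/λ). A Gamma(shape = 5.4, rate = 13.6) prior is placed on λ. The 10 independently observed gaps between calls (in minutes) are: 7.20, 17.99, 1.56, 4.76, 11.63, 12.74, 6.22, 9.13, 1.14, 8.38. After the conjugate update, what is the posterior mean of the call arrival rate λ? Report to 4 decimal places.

0.1632

With a Gamma(shape α, rate β) prior on the exponential rate λ, the posterior after n observations with total T = Σxᵢ is Gamma(α+n, β+T).
Sum of observations T = 80.75 minutes; n = 10.
Posterior: Gamma(5.4+10, 13.6+80.75) = Gamma(15.4, 94.35).
Posterior mean of λ = α/β = 15.4/94.35 = 0.1632.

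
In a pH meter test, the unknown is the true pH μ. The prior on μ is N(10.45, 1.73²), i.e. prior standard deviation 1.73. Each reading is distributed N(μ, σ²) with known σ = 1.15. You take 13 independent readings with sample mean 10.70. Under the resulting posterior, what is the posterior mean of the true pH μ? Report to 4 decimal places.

For Normal data with known variance σ², a Normal(μ₀, σ₀²) prior on μ is conjugate. Posterior precision = 1/σ₀² + n/σ²; posterior mean is the precision-weighted average of μ₀ and x̄.
n·x̄ = 13·10.70 = 139.1.
σ₀² = 1.73² = 2.9929, σ² = 1.15² = 1.3225; σ² + n·σ₀² = 1.3225 + 13·2.9929 = 40.2302.
Posterior mean = (μ₀/σ₀² + n·x̄/σ²)/(1/σ₀² + n/σ²) = (σ²·μ₀ + σ₀²·n·x̄)/(σ² + n·σ₀²) = (1.3225·10.45 + 2.9929·139.1)/40.2302 = 430.132515/40.2302 = 10.6918.

10.6918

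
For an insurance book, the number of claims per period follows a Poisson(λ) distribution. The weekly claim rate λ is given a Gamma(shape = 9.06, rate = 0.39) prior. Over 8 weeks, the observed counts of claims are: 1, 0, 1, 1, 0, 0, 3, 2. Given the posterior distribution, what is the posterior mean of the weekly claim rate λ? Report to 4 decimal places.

With a Gamma(shape α, rate β) prior, the Poisson likelihood is conjugate: the posterior is Gamma(α + ΣXᵢ, β + n).
Sum of counts S = 8 over n = 8 weeks.
Posterior: Gamma(α+S, β+n) = Gamma(9.06+8, 0.39+8) = Gamma(17.06, 8.39).
Posterior mean = α/β = 17.06/8.39 = 2.0334.

2.0334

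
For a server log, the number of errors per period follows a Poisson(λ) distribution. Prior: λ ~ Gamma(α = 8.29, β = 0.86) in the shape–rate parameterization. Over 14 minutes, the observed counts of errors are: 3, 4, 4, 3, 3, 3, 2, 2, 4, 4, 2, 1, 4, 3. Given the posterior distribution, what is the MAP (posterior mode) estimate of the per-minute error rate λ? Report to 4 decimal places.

3.3170

With a Gamma(shape α, rate β) prior, the Poisson likelihood is conjugate: the posterior is Gamma(α + ΣXᵢ, β + n).
Sum of counts S = 42 over n = 14 minutes.
Posterior: Gamma(α+S, β+n) = Gamma(8.29+42, 0.86+14) = Gamma(50.29, 14.86).
Mode of Gamma(α,β) for α≥1 is (α−1)/β = 49.29/14.86 = 3.3170.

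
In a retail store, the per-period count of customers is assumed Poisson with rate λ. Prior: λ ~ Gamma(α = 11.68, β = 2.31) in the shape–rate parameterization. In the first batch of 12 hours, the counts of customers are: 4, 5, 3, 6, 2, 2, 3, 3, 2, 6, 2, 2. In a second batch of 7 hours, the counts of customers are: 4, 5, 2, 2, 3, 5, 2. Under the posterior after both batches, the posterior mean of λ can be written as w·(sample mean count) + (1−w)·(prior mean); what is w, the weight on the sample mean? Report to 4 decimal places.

With a Gamma(shape α, rate β) prior, the Poisson likelihood is conjugate: the posterior is Gamma(α + ΣXᵢ, β + n).
Total number of hours: n = 12 + 7 = 19.
Posterior mean = (α₀+S)/(β₀+n) = [n/(β₀+n)]·(S/n) + [β₀/(β₀+n)]·(α₀/β₀), so only n and β₀ enter the weight.
Weight on data w = n/(β₀+n) = 19/(2.31+19) = 19/21.31 = 0.8916.

0.8916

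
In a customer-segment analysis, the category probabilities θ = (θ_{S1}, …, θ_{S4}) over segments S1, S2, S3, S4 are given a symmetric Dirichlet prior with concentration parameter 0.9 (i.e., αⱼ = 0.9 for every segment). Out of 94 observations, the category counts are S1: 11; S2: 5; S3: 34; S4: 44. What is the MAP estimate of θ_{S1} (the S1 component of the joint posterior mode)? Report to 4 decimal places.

The Dirichlet prior is conjugate to the Multinomial likelihood: each posterior αⱼ = prior αⱼ + observed count nⱼ.
Posterior concentration: (11.9, 5.9, 34.9, 44.9), total = 97.6.
Joint mode component: (α_{S1}−1)/(Σα−K) = 10.9/93.6 = 0.1165.

0.1165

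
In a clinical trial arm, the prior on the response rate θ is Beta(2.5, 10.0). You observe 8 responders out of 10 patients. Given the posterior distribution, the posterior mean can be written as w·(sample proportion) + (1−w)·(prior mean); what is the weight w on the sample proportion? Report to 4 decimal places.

The Beta prior is conjugate to a Binomial/Bernoulli likelihood; the update adds successes to α and failures to β.
Posterior mean = (α₀+k)/(α₀+β₀+n) = [n/(α₀+β₀+n)]·(k/n) + [(α₀+β₀)/(α₀+β₀+n)]·α₀/(α₀+β₀), so only n and the prior enter the weight.
The weight on the data is w = n/(α₀+β₀+n) = 10/(2.5+10.0+10) = 10/22.5 = 0.4444.

0.4444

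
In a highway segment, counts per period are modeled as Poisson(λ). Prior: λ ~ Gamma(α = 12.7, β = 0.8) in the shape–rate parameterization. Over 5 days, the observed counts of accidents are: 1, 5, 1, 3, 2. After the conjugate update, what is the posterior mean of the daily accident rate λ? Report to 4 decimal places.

4.2586

With a Gamma(shape α, rate β) prior, the Poisson likelihood is conjugate: the posterior is Gamma(α + ΣXᵢ, β + n).
Sum of counts S = 12 over n = 5 days.
Posterior: Gamma(α+S, β+n) = Gamma(12.7+12, 0.8+5) = Gamma(24.7, 5.8).
Posterior mean = α/β = 24.7/5.8 = 4.2586.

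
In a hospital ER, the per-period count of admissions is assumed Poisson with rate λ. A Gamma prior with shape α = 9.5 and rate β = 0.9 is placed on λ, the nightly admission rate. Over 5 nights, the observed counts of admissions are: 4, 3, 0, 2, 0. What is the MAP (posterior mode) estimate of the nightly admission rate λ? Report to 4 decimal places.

With a Gamma(shape α, rate β) prior, the Poisson likelihood is conjugate: the posterior is Gamma(α + ΣXᵢ, β + n).
Sum of counts S = 9 over n = 5 nights.
Posterior: Gamma(α+S, β+n) = Gamma(9.5+9, 0.9+5) = Gamma(18.5, 5.9).
Mode of Gamma(α,β) for α≥1 is (α−1)/β = 17.5/5.9 = 2.9661.

2.9661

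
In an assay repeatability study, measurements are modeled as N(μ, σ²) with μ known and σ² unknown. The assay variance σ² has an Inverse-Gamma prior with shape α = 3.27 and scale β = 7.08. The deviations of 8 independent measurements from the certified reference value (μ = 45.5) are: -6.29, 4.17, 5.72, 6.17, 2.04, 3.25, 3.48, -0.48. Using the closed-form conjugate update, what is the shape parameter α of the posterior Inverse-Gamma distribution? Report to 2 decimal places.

With known mean μ and an Inverse-Gamma(α, β) prior on σ², the Normal likelihood is conjugate: posterior is Inv-Gamma(α + n/2, β + Σ(xᵢ−μ)²/2).
Σ(xᵢ−μ)² = (-6.29)² + (4.17)² + (5.72)² + (6.17)² + (2.04)² + (3.25)² + (3.48)² + (-0.48)² = 154.8052.
Posterior: Inv-Gamma(3.27 + 8/2, 7.08 + 154.8052/2) = Inv-Gamma(7.27, 84.48260).
Posterior α = 7.27.

7.27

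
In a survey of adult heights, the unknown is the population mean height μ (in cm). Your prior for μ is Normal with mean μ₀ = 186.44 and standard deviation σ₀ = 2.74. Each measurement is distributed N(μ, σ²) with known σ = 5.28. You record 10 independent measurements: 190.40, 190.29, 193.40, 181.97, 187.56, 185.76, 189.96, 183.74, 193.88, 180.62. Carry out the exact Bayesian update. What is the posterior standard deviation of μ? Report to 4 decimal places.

1.4258

For Normal data with known variance σ², a Normal(μ₀, σ₀²) prior on μ is conjugate. Posterior precision = 1/σ₀² + n/σ²; posterior mean is the precision-weighted average of μ₀ and x̄.
σ₀² = 2.74² = 7.5076, σ² = 5.28² = 27.8784; σ² + n·σ₀² = 27.8784 + 10·7.5076 = 102.9544.
Posterior precision = 1/σ₀² + n/σ² = 1/7.5076 + 10/27.8784 = (σ² + n·σ₀²)/(σ₀²σ²) = 102.9544/(7.5076·27.8784); posterior variance σₙ² = σ₀²σ²/(σ² + n·σ₀²) = 7.5076·27.8784/102.9544 = 2.032938.
Posterior SD = √σₙ² = √(7.5076·27.8784/102.9544) = 1.4258.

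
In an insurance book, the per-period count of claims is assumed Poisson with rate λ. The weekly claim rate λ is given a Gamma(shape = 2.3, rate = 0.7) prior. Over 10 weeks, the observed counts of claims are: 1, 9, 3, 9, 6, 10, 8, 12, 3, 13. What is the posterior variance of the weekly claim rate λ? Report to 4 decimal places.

0.6664

With a Gamma(shape α, rate β) prior, the Poisson likelihood is conjugate: the posterior is Gamma(α + ΣXᵢ, β + n).
Sum of counts S = 74 over n = 10 weeks.
Posterior: Gamma(α+S, β+n) = Gamma(2.3+74, 0.7+10) = Gamma(76.3, 10.7).
Var = α/β² = 76.3/10.7² = 0.6664.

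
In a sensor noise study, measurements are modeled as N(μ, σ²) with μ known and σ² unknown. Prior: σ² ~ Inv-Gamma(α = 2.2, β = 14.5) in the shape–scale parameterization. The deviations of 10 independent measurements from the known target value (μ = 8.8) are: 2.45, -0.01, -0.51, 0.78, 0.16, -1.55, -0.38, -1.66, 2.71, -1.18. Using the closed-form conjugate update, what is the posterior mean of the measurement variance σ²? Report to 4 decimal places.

With known mean μ and an Inverse-Gamma(α, β) prior on σ², the Normal likelihood is conjugate: posterior is Inv-Gamma(α + n/2, β + Σ(xᵢ−μ)²/2).
Σ(xᵢ−μ)² = (2.45)² + (-0.01)² + (-0.51)² + (0.78)² + (0.16)² + (-1.55)² + (-0.38)² + (-1.66)² + (2.71)² + (-1.18)² = 20.9357.
Posterior: Inv-Gamma(2.2 + 10/2, 14.5 + 20.9357/2) = Inv-Gamma(7.20, 24.96785).
E[σ²|data] = β/(α−1) = 24.96785/6.20 = 4.0271.

4.0271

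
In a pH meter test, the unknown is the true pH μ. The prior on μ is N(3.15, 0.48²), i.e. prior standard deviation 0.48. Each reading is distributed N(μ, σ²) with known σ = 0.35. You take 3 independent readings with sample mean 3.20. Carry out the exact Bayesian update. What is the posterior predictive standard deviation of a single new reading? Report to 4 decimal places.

0.3965

For Normal data with known variance σ², a Normal(μ₀, σ₀²) prior on μ is conjugate. Posterior precision = 1/σ₀² + n/σ²; posterior mean is the precision-weighted average of μ₀ and x̄.
σ₀² = 0.48² = 0.2304, σ² = 0.35² = 0.1225; σ² + n·σ₀² = 0.1225 + 3·0.2304 = 0.8137.
Posterior precision = 1/σ₀² + n/σ² = 1/0.2304 + 3/0.1225 = (σ² + n·σ₀²)/(σ₀²σ²) = 0.8137/(0.2304·0.1225); posterior variance σₙ² = σ₀²σ²/(σ² + n·σ₀²) = 0.2304·0.1225/0.8137 = 0.034686.
Predictive variance for one new observation = σₙ² + σ² = 0.2304·0.1225/0.8137 + 0.1225 = σ²·(σ₀² + 0.8137)/0.8137 = 0.1225·1.0441/0.8137 = 0.157186; SD = √(0.1225·1.0441/0.8137) = 0.3965.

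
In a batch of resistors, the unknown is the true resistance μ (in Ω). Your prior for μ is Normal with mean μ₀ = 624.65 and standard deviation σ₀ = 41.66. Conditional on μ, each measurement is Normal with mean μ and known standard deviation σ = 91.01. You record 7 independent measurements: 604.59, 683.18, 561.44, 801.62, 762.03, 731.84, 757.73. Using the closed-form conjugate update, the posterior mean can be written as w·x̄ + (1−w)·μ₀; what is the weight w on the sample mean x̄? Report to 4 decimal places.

0.5946

For Normal data with known variance σ², a Normal(μ₀, σ₀²) prior on μ is conjugate. Posterior precision = 1/σ₀² + n/σ²; posterior mean is the precision-weighted average of μ₀ and x̄.
σ₀² = 41.66² = 1735.5556, σ² = 91.01² = 8282.8201. Prior precision 1/σ₀² = 1/1735.5556; data precision n/σ² = 7/8282.8201.
w = (n/σ²)/(1/σ₀² + n/σ²) = n·σ₀²/(σ² + n·σ₀²) = 7·1735.5556/(8282.8201 + 7·1735.5556) = 12148.8892/20431.7093 = 0.5946.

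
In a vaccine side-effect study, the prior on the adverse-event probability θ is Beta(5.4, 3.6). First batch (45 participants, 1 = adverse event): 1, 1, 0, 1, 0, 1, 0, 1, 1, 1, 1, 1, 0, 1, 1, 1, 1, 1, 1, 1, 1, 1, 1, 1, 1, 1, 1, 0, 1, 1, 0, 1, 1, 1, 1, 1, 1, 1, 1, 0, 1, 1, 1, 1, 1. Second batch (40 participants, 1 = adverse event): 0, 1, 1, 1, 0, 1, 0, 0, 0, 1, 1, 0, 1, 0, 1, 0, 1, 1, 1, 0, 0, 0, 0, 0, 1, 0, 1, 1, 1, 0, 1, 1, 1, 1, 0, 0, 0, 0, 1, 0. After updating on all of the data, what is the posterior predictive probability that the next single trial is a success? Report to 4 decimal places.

The Beta prior is conjugate to a Binomial/Bernoulli likelihood; the update adds successes to α and failures to β.
After batch 1: Beta(5.4+38, 3.6+7) = Beta(43.4, 10.6).
After batch 2: Beta(43.4+20, 10.6+20) = Beta(63.4, 30.6).
For a single future Bernoulli trial, P(success | data) = α/(α+β) = 0.6745.

0.6745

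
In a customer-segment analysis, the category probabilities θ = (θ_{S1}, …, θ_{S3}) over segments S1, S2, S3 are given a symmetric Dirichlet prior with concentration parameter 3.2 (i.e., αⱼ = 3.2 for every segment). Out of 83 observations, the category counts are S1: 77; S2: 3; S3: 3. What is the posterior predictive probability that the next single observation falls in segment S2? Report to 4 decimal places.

The Dirichlet prior is conjugate to the Multinomial likelihood: each posterior αⱼ = prior αⱼ + observed count nⱼ.
Posterior concentration: (80.2, 6.2, 6.2), total = 92.6.
P(next = S2 | data) = α_{S2}/Σα = 0.0670.

0.0670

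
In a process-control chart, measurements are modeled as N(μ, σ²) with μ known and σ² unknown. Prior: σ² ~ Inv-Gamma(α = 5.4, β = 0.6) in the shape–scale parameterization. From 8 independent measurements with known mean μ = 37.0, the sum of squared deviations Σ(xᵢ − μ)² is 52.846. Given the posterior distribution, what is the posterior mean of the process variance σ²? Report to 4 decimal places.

3.2170

With known mean μ and an Inverse-Gamma(α, β) prior on σ², the Normal likelihood is conjugate: posterior is Inv-Gamma(α + n/2, β + Σ(xᵢ−μ)²/2).
Posterior: Inv-Gamma(5.4 + 8/2, 0.6 + 52.846/2) = Inv-Gamma(9.40, 27.0230).
E[σ²|data] = β/(α−1) = 27.0230/8.40 = 3.2170.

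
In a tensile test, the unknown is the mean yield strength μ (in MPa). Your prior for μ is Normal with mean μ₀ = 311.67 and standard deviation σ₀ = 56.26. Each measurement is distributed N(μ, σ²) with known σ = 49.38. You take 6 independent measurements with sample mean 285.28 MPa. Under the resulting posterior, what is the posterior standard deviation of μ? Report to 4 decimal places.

For Normal data with known variance σ², a Normal(μ₀, σ₀²) prior on μ is conjugate. Posterior precision = 1/σ₀² + n/σ²; posterior mean is the precision-weighted average of μ₀ and x̄.
σ₀² = 56.26² = 3165.1876, σ² = 49.38² = 2438.3844; σ² + n·σ₀² = 2438.3844 + 6·3165.1876 = 21429.51.
Posterior precision = 1/σ₀² + n/σ² = 1/3165.1876 + 6/2438.3844 = (σ² + n·σ₀²)/(σ₀²σ²) = 21429.51/(3165.1876·2438.3844); posterior variance σₙ² = σ₀²σ²/(σ² + n·σ₀²) = 3165.1876·2438.3844/21429.51 = 360.154948.
Posterior SD = √σₙ² = √(3165.1876·2438.3844/21429.51) = 18.9777.

18.9777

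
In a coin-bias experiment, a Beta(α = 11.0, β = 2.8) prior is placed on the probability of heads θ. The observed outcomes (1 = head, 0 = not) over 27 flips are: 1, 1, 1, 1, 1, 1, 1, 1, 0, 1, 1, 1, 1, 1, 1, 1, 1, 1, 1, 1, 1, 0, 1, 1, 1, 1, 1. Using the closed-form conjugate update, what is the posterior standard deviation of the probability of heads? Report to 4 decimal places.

0.0498

The Beta prior is conjugate to a Binomial/Bernoulli likelihood; the update adds successes to α and failures to β.
Posterior: Beta(α+k, β+n−k) = Beta(11.0+25, 2.8+2) = Beta(36.0, 4.8).
Var = αβ/((α+β)²(α+β+1)) = 36.0·4.8/(40.8²·41.8) = 0.00248340; SD = √0.00248340 = 0.0498.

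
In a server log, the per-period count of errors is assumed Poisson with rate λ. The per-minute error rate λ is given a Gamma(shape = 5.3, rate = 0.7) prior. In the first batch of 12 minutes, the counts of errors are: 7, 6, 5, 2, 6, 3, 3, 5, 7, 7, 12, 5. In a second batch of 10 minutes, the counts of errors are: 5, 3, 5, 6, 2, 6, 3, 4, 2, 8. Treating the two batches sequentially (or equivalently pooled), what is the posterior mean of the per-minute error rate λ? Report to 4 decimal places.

With a Gamma(shape α, rate β) prior, the Poisson likelihood is conjugate: the posterior is Gamma(α + ΣXᵢ, β + n).
Batch 1: sum of counts S = 68 over n = 12 minutes.
After batch 1: Gamma(α+S, β+n) = Gamma(5.3+68, 0.7+12) = Gamma(73.3, 12.7).
Batch 2: sum of counts S = 44 over n = 10 minutes.
After batch 2: Gamma(α+S, β+n) = Gamma(73.3+44, 12.7+10) = Gamma(117.3, 22.7).
Posterior mean = α/β = 117.3/22.7 = 5.1674.

5.1674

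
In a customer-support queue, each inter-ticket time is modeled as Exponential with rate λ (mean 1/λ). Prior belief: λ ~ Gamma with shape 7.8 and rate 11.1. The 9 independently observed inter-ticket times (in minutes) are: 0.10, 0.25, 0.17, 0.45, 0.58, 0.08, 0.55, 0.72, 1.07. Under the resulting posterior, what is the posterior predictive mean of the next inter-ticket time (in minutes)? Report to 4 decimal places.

With a Gamma(shape α, rate β) prior on the exponential rate λ, the posterior after n observations with total T = Σxᵢ is Gamma(α+n, β+T).
Sum of observations T = 3.97 minutes; n = 9.
Posterior: Gamma(7.8+9, 11.1+3.97) = Gamma(16.8, 15.07).
The predictive distribution for the next observation is Lomax; its mean is β/(α−1) = 15.07/15.8 = 0.9538.

0.9538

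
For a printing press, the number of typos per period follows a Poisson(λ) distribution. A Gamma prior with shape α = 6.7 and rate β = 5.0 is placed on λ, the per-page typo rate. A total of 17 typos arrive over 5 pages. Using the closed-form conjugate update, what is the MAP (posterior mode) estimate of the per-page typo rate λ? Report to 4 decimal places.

2.2700

With a Gamma(shape α, rate β) prior, the Poisson likelihood is conjugate: the posterior is Gamma(α + ΣXᵢ, β + n).
Posterior: Gamma(α+S, β+n) = Gamma(6.7+17, 5.0+5) = Gamma(23.7, 10.0).
Mode of Gamma(α,β) for α≥1 is (α−1)/β = 22.7/10.0 = 2.2700.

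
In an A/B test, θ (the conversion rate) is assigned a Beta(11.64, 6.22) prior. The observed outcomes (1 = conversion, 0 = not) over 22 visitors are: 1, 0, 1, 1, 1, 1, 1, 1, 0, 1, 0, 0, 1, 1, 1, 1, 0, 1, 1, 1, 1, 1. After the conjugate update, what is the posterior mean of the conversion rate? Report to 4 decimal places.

The Beta prior is conjugate to a Binomial/Bernoulli likelihood; the update adds successes to α and failures to β.
Posterior: Beta(α+k, β+n−k) = Beta(11.64+17, 6.22+5) = Beta(28.64, 11.22).
Posterior mean = α/(α+β) = 28.64/39.86 = 0.7185.

0.7185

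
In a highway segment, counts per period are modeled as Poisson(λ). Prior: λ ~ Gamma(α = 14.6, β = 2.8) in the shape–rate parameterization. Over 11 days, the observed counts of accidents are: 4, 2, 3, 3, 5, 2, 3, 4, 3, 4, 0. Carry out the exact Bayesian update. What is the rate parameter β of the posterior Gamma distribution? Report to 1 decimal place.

13.8

With a Gamma(shape α, rate β) prior, the Poisson likelihood is conjugate: the posterior is Gamma(α + ΣXᵢ, β + n).
Sum of counts S = 33 over n = 11 days.
Posterior: Gamma(α+S, β+n) = Gamma(14.6+33, 2.8+11) = Gamma(47.6, 13.8).
Posterior β = 13.8.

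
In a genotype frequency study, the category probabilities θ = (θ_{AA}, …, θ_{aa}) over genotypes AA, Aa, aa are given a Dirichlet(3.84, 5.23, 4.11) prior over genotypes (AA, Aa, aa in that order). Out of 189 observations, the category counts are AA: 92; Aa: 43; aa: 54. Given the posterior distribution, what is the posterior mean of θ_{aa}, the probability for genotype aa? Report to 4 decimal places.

The Dirichlet prior is conjugate to the Multinomial likelihood: each posterior αⱼ = prior αⱼ + observed count nⱼ.
Posterior concentration: (95.84, 48.23, 58.11), total = 202.18.
E[θ_{aa}|data] = α_{aa}/Σα = 58.11/202.18 = 0.2874.

0.2874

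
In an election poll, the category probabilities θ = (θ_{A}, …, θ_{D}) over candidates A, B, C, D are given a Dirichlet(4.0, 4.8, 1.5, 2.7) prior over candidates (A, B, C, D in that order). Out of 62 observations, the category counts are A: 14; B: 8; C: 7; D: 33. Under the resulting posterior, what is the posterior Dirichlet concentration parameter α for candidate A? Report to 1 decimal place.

The Dirichlet prior is conjugate to the Multinomial likelihood: each posterior αⱼ = prior αⱼ + observed count nⱼ.
Posterior concentration: (18.0, 12.8, 8.5, 35.7), total = 75.0.
α_{A} = 4.0 + 14 = 18.0.

18.0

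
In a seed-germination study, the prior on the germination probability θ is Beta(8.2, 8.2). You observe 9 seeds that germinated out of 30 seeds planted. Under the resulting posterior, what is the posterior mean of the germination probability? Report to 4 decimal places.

The Beta prior is conjugate to a Binomial/Bernoulli likelihood; the update adds successes to α and failures to β.
Posterior: Beta(α+k, β+n−k) = Beta(8.2+9, 8.2+21) = Beta(17.2, 29.2).
Posterior mean = α/(α+β) = 17.2/46.4 = 0.3707.

0.3707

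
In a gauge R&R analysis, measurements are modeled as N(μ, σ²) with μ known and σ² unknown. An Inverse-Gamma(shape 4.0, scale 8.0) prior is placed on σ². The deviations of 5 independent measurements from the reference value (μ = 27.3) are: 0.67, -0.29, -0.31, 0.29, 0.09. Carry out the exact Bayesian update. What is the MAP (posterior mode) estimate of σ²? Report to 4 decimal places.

With known mean μ and an Inverse-Gamma(α, β) prior on σ², the Normal likelihood is conjugate: posterior is Inv-Gamma(α + n/2, β + Σ(xᵢ−μ)²/2).
Σ(xᵢ−μ)² = (0.67)² + (-0.29)² + (-0.31)² + (0.29)² + (0.09)² = 0.7213.
Posterior: Inv-Gamma(4.0 + 5/2, 8.0 + 0.7213/2) = Inv-Gamma(6.50, 8.36065).
Mode = β/(α+1) = 8.36065/7.50 = 1.1148.

1.1148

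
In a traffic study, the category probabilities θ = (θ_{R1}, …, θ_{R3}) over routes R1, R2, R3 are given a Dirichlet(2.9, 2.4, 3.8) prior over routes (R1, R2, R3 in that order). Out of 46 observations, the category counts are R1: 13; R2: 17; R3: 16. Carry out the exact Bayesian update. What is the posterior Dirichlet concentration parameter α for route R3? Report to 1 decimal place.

19.8

The Dirichlet prior is conjugate to the Multinomial likelihood: each posterior αⱼ = prior αⱼ + observed count nⱼ.
Posterior concentration: (15.9, 19.4, 19.8), total = 55.1.
α_{R3} = 3.8 + 16 = 19.8.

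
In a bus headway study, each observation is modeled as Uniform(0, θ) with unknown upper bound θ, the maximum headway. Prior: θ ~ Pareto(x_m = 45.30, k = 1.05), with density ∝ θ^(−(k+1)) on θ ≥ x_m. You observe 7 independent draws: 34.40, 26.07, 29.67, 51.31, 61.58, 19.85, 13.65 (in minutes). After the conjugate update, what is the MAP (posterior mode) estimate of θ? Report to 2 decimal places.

A Pareto(scale x_m, shape k) prior on the upper bound θ of Uniform(0, θ) is conjugate: posterior is Pareto(max(x_m, max xᵢ), k + n).
Sample maximum = 61.58; prior scale x_m = 45.30 → posterior scale = max = 61.58.
Posterior shape = 1.05 + 7 = 8.05.
The Pareto density is decreasing on [x_m, ∞), so the mode is x_m = 61.58.

61.58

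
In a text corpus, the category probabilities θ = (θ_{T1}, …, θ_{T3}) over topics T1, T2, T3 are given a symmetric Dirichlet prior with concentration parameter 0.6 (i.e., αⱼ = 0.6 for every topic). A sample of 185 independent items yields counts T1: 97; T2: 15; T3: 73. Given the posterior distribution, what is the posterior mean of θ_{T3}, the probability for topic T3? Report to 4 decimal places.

The Dirichlet prior is conjugate to the Multinomial likelihood: each posterior αⱼ = prior αⱼ + observed count nⱼ.
Posterior concentration: (97.6, 15.6, 73.6), total = 186.8.
E[θ_{T3}|data] = α_{T3}/Σα = 73.6/186.8 = 0.3940.

0.3940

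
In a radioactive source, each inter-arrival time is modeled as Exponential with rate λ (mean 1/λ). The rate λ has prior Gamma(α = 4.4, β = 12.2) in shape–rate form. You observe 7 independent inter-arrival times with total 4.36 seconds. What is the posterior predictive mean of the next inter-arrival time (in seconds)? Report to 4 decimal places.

1.5923

With a Gamma(shape α, rate β) prior on the exponential rate λ, the posterior after n observations with total T = Σxᵢ is Gamma(α+n, β+T).
Posterior: Gamma(4.4+7, 12.2+4.36) = Gamma(11.4, 16.56).
The predictive distribution for the next observation is Lomax; its mean is β/(α−1) = 16.56/10.4 = 1.5923.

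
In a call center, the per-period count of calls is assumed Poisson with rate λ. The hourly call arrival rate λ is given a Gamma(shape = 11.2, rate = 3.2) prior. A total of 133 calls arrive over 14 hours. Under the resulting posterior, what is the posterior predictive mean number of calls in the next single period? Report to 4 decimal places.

With a Gamma(shape α, rate β) prior, the Poisson likelihood is conjugate: the posterior is Gamma(α + ΣXᵢ, β + n).
Posterior: Gamma(α+S, β+n) = Gamma(11.2+133, 3.2+14) = Gamma(144.2, 17.2).
The predictive distribution for one future period is NegBinom with mean α/β = 8.3837.

8.3837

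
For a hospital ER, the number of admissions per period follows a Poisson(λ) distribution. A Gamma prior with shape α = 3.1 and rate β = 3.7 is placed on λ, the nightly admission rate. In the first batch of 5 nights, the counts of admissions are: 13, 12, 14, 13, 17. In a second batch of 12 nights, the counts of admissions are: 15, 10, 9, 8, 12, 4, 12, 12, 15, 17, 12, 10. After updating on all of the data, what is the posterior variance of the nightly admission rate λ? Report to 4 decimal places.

With a Gamma(shape α, rate β) prior, the Poisson likelihood is conjugate: the posterior is Gamma(α + ΣXᵢ, β + n).
Batch 1: sum of counts S = 69 over n = 5 nights.
After batch 1: Gamma(α+S, β+n) = Gamma(3.1+69, 3.7+5) = Gamma(72.1, 8.7).
Batch 2: sum of counts S = 136 over n = 12 nights.
After batch 2: Gamma(α+S, β+n) = Gamma(72.1+136, 8.7+12) = Gamma(208.1, 20.7).
Var = α/β² = 208.1/20.7² = 0.4857.

0.4857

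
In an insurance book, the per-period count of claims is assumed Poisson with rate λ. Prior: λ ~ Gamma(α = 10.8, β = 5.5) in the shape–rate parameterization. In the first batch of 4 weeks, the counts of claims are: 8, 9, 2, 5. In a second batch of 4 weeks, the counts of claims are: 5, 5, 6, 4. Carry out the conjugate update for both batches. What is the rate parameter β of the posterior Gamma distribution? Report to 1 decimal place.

With a Gamma(shape α, rate β) prior, the Poisson likelihood is conjugate: the posterior is Gamma(α + ΣXᵢ, β + n).
Batch 1: sum of counts S = 24 over n = 4 weeks.
After batch 1: Gamma(α+S, β+n) = Gamma(10.8+24, 5.5+4) = Gamma(34.8, 9.5).
Batch 2: sum of counts S = 20 over n = 4 weeks.
After batch 2: Gamma(α+S, β+n) = Gamma(34.8+20, 9.5+4) = Gamma(54.8, 13.5).
Posterior β = 13.5.

13.5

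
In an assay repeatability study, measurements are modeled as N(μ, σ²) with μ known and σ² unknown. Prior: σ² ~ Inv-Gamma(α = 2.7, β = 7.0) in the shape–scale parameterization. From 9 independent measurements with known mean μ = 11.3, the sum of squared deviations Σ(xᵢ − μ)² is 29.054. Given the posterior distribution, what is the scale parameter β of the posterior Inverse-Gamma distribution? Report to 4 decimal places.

21.5270

With known mean μ and an Inverse-Gamma(α, β) prior on σ², the Normal likelihood is conjugate: posterior is Inv-Gamma(α + n/2, β + Σ(xᵢ−μ)²/2).
Posterior: Inv-Gamma(2.7 + 9/2, 7.0 + 29.054/2) = Inv-Gamma(7.20, 21.5270).
Posterior β = 21.5270.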